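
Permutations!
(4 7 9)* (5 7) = (4 5 7 9) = [0, 1, 2, 3, 5, 7, 6, 9, 8, 4]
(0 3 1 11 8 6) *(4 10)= (0 3 1 11 8 6)(4 10)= [3, 11, 2, 1, 10, 5, 0, 7, 6, 9, 4, 8]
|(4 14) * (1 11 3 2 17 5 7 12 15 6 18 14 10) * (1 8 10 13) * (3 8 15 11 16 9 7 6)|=|(1 16 9 7 12 11 8 10 15 3 2 17 5 6 18 14 4 13)|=18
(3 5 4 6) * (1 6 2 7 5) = (1 6 3)(2 7 5 4) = [0, 6, 7, 1, 2, 4, 3, 5]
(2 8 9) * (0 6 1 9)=(0 6 1 9 2 8)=[6, 9, 8, 3, 4, 5, 1, 7, 0, 2]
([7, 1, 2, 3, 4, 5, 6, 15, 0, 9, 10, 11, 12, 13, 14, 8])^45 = (0 7 15 8)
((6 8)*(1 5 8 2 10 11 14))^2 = ((1 5 8 6 2 10 11 14))^2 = (1 8 2 11)(5 6 10 14)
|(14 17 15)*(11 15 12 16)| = 6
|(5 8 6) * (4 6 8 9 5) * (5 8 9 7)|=|(4 6)(5 7)(8 9)|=2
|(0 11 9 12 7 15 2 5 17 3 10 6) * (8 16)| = 12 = |(0 11 9 12 7 15 2 5 17 3 10 6)(8 16)|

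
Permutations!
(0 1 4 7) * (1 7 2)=(0 7)(1 4 2)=[7, 4, 1, 3, 2, 5, 6, 0]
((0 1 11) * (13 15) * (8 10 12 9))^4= (15)(0 1 11)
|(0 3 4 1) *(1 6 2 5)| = 7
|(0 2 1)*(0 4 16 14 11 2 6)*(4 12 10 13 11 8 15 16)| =12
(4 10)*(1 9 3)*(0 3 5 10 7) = (0 3 1 9 5 10 4 7) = [3, 9, 2, 1, 7, 10, 6, 0, 8, 5, 4]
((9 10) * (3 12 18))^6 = (18)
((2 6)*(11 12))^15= ((2 6)(11 12))^15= (2 6)(11 12)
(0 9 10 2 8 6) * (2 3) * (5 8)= (0 9 10 3 2 5 8 6)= [9, 1, 5, 2, 4, 8, 0, 7, 6, 10, 3]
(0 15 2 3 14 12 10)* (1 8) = (0 15 2 3 14 12 10)(1 8) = [15, 8, 3, 14, 4, 5, 6, 7, 1, 9, 0, 11, 10, 13, 12, 2]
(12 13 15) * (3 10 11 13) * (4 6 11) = (3 10 4 6 11 13 15 12) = [0, 1, 2, 10, 6, 5, 11, 7, 8, 9, 4, 13, 3, 15, 14, 12]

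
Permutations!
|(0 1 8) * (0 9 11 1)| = |(1 8 9 11)| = 4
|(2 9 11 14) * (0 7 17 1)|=4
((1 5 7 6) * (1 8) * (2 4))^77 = ((1 5 7 6 8)(2 4))^77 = (1 7 8 5 6)(2 4)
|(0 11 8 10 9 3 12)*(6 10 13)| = 9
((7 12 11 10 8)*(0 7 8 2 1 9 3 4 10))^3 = ((0 7 12 11)(1 9 3 4 10 2))^3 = (0 11 12 7)(1 4)(2 3)(9 10)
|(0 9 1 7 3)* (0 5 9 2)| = 10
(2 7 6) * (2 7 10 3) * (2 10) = (3 10)(6 7) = [0, 1, 2, 10, 4, 5, 7, 6, 8, 9, 3]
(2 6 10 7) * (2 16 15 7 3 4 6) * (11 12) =(3 4 6 10)(7 16 15)(11 12) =[0, 1, 2, 4, 6, 5, 10, 16, 8, 9, 3, 12, 11, 13, 14, 7, 15]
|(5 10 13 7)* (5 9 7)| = |(5 10 13)(7 9)| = 6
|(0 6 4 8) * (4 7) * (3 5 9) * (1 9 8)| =|(0 6 7 4 1 9 3 5 8)| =9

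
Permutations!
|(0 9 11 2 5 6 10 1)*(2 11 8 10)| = 15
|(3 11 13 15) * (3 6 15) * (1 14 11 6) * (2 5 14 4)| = 10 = |(1 4 2 5 14 11 13 3 6 15)|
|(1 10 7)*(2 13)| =6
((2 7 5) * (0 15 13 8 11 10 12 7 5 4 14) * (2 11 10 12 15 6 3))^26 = (0 12 3 4 5)(2 14 11 6 7)(8 15)(10 13)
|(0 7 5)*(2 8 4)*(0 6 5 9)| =|(0 7 9)(2 8 4)(5 6)| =6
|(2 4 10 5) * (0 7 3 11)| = |(0 7 3 11)(2 4 10 5)| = 4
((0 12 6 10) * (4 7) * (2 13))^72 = ((0 12 6 10)(2 13)(4 7))^72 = (13)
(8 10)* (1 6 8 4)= (1 6 8 10 4)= [0, 6, 2, 3, 1, 5, 8, 7, 10, 9, 4]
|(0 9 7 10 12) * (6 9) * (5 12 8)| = |(0 6 9 7 10 8 5 12)| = 8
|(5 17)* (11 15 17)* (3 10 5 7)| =|(3 10 5 11 15 17 7)| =7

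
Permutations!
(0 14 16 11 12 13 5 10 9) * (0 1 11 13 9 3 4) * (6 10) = (0 14 16 13 5 6 10 3 4)(1 11 12 9) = [14, 11, 2, 4, 0, 6, 10, 7, 8, 1, 3, 12, 9, 5, 16, 15, 13]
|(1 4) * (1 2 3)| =4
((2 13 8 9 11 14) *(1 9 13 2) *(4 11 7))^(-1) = ((1 9 7 4 11 14)(8 13))^(-1) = (1 14 11 4 7 9)(8 13)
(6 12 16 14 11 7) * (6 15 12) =(7 15 12 16 14 11) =[0, 1, 2, 3, 4, 5, 6, 15, 8, 9, 10, 7, 16, 13, 11, 12, 14]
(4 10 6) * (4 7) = (4 10 6 7) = [0, 1, 2, 3, 10, 5, 7, 4, 8, 9, 6]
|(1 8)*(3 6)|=2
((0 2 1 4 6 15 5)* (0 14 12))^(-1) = ((0 2 1 4 6 15 5 14 12))^(-1) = (0 12 14 5 15 6 4 1 2)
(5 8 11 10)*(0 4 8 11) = (0 4 8)(5 11 10) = [4, 1, 2, 3, 8, 11, 6, 7, 0, 9, 5, 10]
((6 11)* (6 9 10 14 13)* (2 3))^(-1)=(2 3)(6 13 14 10 9 11)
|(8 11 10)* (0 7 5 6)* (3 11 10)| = |(0 7 5 6)(3 11)(8 10)| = 4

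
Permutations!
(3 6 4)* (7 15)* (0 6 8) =(0 6 4 3 8)(7 15) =[6, 1, 2, 8, 3, 5, 4, 15, 0, 9, 10, 11, 12, 13, 14, 7]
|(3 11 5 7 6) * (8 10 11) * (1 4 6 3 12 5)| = |(1 4 6 12 5 7 3 8 10 11)| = 10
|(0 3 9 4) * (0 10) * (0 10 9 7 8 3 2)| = 6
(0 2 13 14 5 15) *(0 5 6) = (0 2 13 14 6)(5 15) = [2, 1, 13, 3, 4, 15, 0, 7, 8, 9, 10, 11, 12, 14, 6, 5]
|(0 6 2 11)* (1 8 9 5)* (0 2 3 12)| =4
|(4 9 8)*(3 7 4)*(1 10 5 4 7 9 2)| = 15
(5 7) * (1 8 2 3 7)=(1 8 2 3 7 5)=[0, 8, 3, 7, 4, 1, 6, 5, 2]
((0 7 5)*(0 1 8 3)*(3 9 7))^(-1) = (0 3)(1 5 7 9 8)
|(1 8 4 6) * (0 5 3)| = |(0 5 3)(1 8 4 6)| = 12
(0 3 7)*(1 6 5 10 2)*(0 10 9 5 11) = (0 3 7 10 2 1 6 11)(5 9) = [3, 6, 1, 7, 4, 9, 11, 10, 8, 5, 2, 0]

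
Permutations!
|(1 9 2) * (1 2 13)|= 3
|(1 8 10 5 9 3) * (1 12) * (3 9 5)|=|(1 8 10 3 12)|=5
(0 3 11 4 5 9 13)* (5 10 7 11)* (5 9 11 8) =(0 3 9 13)(4 10 7 8 5 11) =[3, 1, 2, 9, 10, 11, 6, 8, 5, 13, 7, 4, 12, 0]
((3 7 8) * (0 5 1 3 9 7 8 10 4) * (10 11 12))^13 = (0 1 8 7 12 4 5 3 9 11 10)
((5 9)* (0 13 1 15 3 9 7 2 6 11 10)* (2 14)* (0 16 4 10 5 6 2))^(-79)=((0 13 1 15 3 9 6 11 5 7 14)(4 10 16))^(-79)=(0 7 11 9 15 13 14 5 6 3 1)(4 16 10)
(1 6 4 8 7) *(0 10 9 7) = (0 10 9 7 1 6 4 8) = [10, 6, 2, 3, 8, 5, 4, 1, 0, 7, 9]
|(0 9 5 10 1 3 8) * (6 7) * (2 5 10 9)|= 8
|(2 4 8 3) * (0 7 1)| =|(0 7 1)(2 4 8 3)| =12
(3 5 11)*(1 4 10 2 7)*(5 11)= (1 4 10 2 7)(3 11)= [0, 4, 7, 11, 10, 5, 6, 1, 8, 9, 2, 3]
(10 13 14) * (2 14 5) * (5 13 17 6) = (2 14 10 17 6 5) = [0, 1, 14, 3, 4, 2, 5, 7, 8, 9, 17, 11, 12, 13, 10, 15, 16, 6]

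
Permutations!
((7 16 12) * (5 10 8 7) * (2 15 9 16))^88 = (2 8 5 16 15 7 10 12 9)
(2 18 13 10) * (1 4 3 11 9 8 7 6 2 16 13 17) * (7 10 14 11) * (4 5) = (1 5 4 3 7 6 2 18 17)(8 10 16 13 14 11 9) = [0, 5, 18, 7, 3, 4, 2, 6, 10, 8, 16, 9, 12, 14, 11, 15, 13, 1, 17]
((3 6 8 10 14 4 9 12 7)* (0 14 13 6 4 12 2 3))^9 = (0 14 12 7)(2 3 4 9)(6 8 10 13)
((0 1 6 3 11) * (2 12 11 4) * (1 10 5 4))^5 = (0 12 4 10 11 2 5)(1 3 6)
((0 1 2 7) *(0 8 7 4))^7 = ((0 1 2 4)(7 8))^7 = (0 4 2 1)(7 8)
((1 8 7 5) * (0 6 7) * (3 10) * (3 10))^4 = (10)(0 1 7)(5 6 8)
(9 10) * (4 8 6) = [0, 1, 2, 3, 8, 5, 4, 7, 6, 10, 9] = (4 8 6)(9 10)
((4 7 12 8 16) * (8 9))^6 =(16)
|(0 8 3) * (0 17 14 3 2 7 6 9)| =|(0 8 2 7 6 9)(3 17 14)| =6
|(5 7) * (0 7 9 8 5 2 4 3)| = 15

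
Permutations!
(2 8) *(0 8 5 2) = [8, 1, 5, 3, 4, 2, 6, 7, 0] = (0 8)(2 5)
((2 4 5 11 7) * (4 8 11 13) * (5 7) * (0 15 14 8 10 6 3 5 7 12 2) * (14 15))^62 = (15)(0 8 7 14 11)(2 4 5 6)(3 10 12 13) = ((15)(0 14 8 11 7)(2 10 6 3 5 13 4 12))^62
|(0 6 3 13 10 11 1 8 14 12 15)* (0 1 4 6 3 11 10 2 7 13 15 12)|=|(0 3 15 1 8 14)(2 7 13)(4 6 11)|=6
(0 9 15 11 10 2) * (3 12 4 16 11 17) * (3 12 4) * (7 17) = (0 9 15 7 17 12 3 4 16 11 10 2) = [9, 1, 0, 4, 16, 5, 6, 17, 8, 15, 2, 10, 3, 13, 14, 7, 11, 12]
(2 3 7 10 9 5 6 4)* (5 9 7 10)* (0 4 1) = (0 4 2 3 10 7 5 6 1) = [4, 0, 3, 10, 2, 6, 1, 5, 8, 9, 7]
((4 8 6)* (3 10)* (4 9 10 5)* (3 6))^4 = (6 9 10)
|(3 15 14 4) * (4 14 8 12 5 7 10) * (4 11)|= |(3 15 8 12 5 7 10 11 4)|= 9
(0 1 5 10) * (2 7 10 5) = (0 1 2 7 10) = [1, 2, 7, 3, 4, 5, 6, 10, 8, 9, 0]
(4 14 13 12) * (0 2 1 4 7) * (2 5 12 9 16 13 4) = [5, 2, 1, 3, 14, 12, 6, 0, 8, 16, 10, 11, 7, 9, 4, 15, 13] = (0 5 12 7)(1 2)(4 14)(9 16 13)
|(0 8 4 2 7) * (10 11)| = 10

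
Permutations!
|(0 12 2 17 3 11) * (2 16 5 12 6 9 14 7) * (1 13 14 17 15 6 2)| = |(0 2 15 6 9 17 3 11)(1 13 14 7)(5 12 16)| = 24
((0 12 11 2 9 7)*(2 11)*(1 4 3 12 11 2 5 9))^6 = ((0 11 2 1 4 3 12 5 9 7))^6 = (0 12 2 9 4)(1 7 3 11 5)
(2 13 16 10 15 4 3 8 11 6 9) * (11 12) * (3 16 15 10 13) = [0, 1, 3, 8, 16, 5, 9, 7, 12, 2, 10, 6, 11, 15, 14, 4, 13] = (2 3 8 12 11 6 9)(4 16 13 15)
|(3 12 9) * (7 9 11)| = |(3 12 11 7 9)| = 5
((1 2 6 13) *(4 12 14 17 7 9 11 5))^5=(1 2 6 13)(4 9 14 5 7 12 11 17)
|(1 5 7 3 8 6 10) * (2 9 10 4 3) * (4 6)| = |(1 5 7 2 9 10)(3 8 4)| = 6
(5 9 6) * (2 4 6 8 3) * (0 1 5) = (0 1 5 9 8 3 2 4 6) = [1, 5, 4, 2, 6, 9, 0, 7, 3, 8]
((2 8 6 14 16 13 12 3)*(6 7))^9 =((2 8 7 6 14 16 13 12 3))^9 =(16)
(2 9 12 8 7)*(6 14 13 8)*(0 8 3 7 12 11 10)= [8, 1, 9, 7, 4, 5, 14, 2, 12, 11, 0, 10, 6, 3, 13]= (0 8 12 6 14 13 3 7 2 9 11 10)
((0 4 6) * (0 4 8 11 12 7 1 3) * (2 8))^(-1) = ((0 2 8 11 12 7 1 3)(4 6))^(-1) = (0 3 1 7 12 11 8 2)(4 6)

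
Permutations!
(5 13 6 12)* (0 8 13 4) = (0 8 13 6 12 5 4) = [8, 1, 2, 3, 0, 4, 12, 7, 13, 9, 10, 11, 5, 6]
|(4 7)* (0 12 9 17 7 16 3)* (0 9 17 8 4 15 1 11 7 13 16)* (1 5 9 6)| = 15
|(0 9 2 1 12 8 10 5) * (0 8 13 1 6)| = 12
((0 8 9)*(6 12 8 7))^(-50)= ((0 7 6 12 8 9))^(-50)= (0 8 6)(7 9 12)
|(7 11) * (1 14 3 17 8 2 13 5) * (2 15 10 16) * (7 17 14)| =|(1 7 11 17 8 15 10 16 2 13 5)(3 14)| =22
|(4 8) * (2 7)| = 2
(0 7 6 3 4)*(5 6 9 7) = (0 5 6 3 4)(7 9) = [5, 1, 2, 4, 0, 6, 3, 9, 8, 7]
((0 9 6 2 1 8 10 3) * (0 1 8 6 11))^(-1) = (0 11 9)(1 3 10 8 2 6)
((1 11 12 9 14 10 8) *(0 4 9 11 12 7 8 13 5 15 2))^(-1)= ((0 4 9 14 10 13 5 15 2)(1 12 11 7 8))^(-1)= (0 2 15 5 13 10 14 9 4)(1 8 7 11 12)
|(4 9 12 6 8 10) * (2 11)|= 6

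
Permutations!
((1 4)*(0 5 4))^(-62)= ((0 5 4 1))^(-62)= (0 4)(1 5)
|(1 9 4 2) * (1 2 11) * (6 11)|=5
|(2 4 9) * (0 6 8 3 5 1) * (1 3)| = 12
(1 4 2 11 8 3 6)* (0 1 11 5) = (0 1 4 2 5)(3 6 11 8) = [1, 4, 5, 6, 2, 0, 11, 7, 3, 9, 10, 8]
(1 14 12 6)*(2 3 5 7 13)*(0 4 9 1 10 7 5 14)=[4, 0, 3, 14, 9, 5, 10, 13, 8, 1, 7, 11, 6, 2, 12]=(0 4 9 1)(2 3 14 12 6 10 7 13)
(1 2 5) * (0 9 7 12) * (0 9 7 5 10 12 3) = [7, 2, 10, 0, 4, 1, 6, 3, 8, 5, 12, 11, 9] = (0 7 3)(1 2 10 12 9 5)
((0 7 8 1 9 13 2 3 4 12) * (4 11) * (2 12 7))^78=(0 2 3 11 4 7 8 1 9 13 12)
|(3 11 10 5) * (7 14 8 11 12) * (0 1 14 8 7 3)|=8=|(0 1 14 7 8 11 10 5)(3 12)|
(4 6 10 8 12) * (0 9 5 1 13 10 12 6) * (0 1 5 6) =(0 9 6 12 4 1 13 10 8) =[9, 13, 2, 3, 1, 5, 12, 7, 0, 6, 8, 11, 4, 10]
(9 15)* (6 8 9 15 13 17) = (6 8 9 13 17) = [0, 1, 2, 3, 4, 5, 8, 7, 9, 13, 10, 11, 12, 17, 14, 15, 16, 6]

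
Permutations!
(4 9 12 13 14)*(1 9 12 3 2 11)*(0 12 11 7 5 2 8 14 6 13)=(0 12)(1 9 3 8 14 4 11)(2 7 5)(6 13)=[12, 9, 7, 8, 11, 2, 13, 5, 14, 3, 10, 1, 0, 6, 4]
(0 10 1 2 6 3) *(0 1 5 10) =[0, 2, 6, 1, 4, 10, 3, 7, 8, 9, 5] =(1 2 6 3)(5 10)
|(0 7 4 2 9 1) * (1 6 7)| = |(0 1)(2 9 6 7 4)| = 10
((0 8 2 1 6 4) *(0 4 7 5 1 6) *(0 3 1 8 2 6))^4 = (8)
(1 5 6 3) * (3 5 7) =(1 7 3)(5 6) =[0, 7, 2, 1, 4, 6, 5, 3]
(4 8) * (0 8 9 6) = [8, 1, 2, 3, 9, 5, 0, 7, 4, 6] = (0 8 4 9 6)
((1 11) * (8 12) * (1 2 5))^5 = ((1 11 2 5)(8 12))^5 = (1 11 2 5)(8 12)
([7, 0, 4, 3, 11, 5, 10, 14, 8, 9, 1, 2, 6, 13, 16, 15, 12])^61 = [6, 12, 4, 3, 11, 5, 14, 10, 8, 9, 16, 2, 7, 13, 1, 15, 0]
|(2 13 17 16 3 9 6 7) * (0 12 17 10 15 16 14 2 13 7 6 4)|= 13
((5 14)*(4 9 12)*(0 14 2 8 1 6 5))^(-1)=((0 14)(1 6 5 2 8)(4 9 12))^(-1)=(0 14)(1 8 2 5 6)(4 12 9)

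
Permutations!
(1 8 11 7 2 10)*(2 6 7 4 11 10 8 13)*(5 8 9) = [0, 13, 9, 3, 11, 8, 7, 6, 10, 5, 1, 4, 12, 2] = (1 13 2 9 5 8 10)(4 11)(6 7)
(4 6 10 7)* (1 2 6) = [0, 2, 6, 3, 1, 5, 10, 4, 8, 9, 7] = (1 2 6 10 7 4)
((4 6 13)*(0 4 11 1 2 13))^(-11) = (0 4 6)(1 2 13 11)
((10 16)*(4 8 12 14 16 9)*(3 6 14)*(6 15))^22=(3 6 16 9 8)(4 12 15 14 10)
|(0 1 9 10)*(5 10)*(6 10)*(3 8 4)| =6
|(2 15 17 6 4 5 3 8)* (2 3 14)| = 14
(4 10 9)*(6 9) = (4 10 6 9) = [0, 1, 2, 3, 10, 5, 9, 7, 8, 4, 6]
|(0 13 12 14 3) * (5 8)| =10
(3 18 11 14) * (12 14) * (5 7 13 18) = [0, 1, 2, 5, 4, 7, 6, 13, 8, 9, 10, 12, 14, 18, 3, 15, 16, 17, 11] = (3 5 7 13 18 11 12 14)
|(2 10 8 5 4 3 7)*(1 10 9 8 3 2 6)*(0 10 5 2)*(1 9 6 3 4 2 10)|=|(0 1 5 2 6 9 8 10 4)(3 7)|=18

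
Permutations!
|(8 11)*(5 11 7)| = |(5 11 8 7)| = 4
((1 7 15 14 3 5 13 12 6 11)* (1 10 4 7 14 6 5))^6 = (15)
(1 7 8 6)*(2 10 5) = (1 7 8 6)(2 10 5) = [0, 7, 10, 3, 4, 2, 1, 8, 6, 9, 5]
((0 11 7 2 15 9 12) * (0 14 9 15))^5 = (15)(0 11 7 2)(9 14 12)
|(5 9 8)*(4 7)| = 6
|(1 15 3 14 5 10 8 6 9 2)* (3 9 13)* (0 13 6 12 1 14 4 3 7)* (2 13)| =12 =|(0 2 14 5 10 8 12 1 15 9 13 7)(3 4)|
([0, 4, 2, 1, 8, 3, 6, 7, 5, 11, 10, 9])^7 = [0, 8, 2, 4, 5, 1, 6, 7, 3, 11, 10, 9]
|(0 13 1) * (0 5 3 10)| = 6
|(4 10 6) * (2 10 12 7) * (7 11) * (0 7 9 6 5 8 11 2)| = 18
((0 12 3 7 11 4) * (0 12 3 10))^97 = (0 10 12 4 11 7 3)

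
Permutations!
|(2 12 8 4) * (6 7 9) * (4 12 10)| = 6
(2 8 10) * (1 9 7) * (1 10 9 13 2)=(1 13 2 8 9 7 10)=[0, 13, 8, 3, 4, 5, 6, 10, 9, 7, 1, 11, 12, 2]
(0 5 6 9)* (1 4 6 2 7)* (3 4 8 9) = (0 5 2 7 1 8 9)(3 4 6) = [5, 8, 7, 4, 6, 2, 3, 1, 9, 0]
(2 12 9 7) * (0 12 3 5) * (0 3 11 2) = [12, 1, 11, 5, 4, 3, 6, 0, 8, 7, 10, 2, 9] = (0 12 9 7)(2 11)(3 5)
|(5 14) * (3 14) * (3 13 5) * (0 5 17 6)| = 10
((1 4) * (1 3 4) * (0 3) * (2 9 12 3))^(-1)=(0 4 3 12 9 2)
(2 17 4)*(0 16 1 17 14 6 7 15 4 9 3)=(0 16 1 17 9 3)(2 14 6 7 15 4)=[16, 17, 14, 0, 2, 5, 7, 15, 8, 3, 10, 11, 12, 13, 6, 4, 1, 9]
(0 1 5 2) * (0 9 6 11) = [1, 5, 9, 3, 4, 2, 11, 7, 8, 6, 10, 0] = (0 1 5 2 9 6 11)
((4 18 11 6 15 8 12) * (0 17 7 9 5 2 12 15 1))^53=(0 2 6 9 18 17 12 1 5 11 7 4)(8 15)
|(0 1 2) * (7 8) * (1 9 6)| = |(0 9 6 1 2)(7 8)| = 10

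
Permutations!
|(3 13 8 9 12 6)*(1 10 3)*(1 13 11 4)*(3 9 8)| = |(1 10 9 12 6 13 3 11 4)| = 9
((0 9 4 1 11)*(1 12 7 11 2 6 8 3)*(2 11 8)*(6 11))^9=((0 9 4 12 7 8 3 1 6 2 11))^9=(0 2 1 8 12 9 11 6 3 7 4)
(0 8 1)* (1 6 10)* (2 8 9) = [9, 0, 8, 3, 4, 5, 10, 7, 6, 2, 1] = (0 9 2 8 6 10 1)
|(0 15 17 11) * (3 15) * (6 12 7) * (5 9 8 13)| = |(0 3 15 17 11)(5 9 8 13)(6 12 7)| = 60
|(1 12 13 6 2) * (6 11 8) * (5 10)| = |(1 12 13 11 8 6 2)(5 10)| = 14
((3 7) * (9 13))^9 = (3 7)(9 13)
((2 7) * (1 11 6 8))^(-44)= (11)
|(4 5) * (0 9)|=2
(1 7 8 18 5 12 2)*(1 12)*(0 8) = (0 8 18 5 1 7)(2 12) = [8, 7, 12, 3, 4, 1, 6, 0, 18, 9, 10, 11, 2, 13, 14, 15, 16, 17, 5]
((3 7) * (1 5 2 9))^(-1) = (1 9 2 5)(3 7)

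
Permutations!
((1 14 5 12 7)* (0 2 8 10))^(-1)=((0 2 8 10)(1 14 5 12 7))^(-1)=(0 10 8 2)(1 7 12 5 14)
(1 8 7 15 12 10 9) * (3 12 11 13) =(1 8 7 15 11 13 3 12 10 9) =[0, 8, 2, 12, 4, 5, 6, 15, 7, 1, 9, 13, 10, 3, 14, 11]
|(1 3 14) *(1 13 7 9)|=6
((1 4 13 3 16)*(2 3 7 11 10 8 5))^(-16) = (1 8 4 5 13 2 7 3 11 16 10)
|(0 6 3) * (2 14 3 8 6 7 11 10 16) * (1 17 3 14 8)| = |(0 7 11 10 16 2 8 6 1 17 3)| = 11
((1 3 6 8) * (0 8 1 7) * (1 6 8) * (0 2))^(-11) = ((0 1 3 8 7 2))^(-11) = (0 1 3 8 7 2)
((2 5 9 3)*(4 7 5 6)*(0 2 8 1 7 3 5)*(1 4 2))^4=(9)(0 1 7)(3 8 4)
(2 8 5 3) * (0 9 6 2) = (0 9 6 2 8 5 3) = [9, 1, 8, 0, 4, 3, 2, 7, 5, 6]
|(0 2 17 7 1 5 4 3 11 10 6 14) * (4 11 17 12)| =13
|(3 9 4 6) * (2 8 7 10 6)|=|(2 8 7 10 6 3 9 4)|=8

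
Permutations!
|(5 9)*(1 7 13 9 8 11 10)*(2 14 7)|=|(1 2 14 7 13 9 5 8 11 10)|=10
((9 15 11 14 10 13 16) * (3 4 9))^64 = ((3 4 9 15 11 14 10 13 16))^64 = (3 4 9 15 11 14 10 13 16)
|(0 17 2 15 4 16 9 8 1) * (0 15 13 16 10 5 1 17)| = 30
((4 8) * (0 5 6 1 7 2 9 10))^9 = (0 5 6 1 7 2 9 10)(4 8)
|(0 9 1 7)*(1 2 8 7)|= |(0 9 2 8 7)|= 5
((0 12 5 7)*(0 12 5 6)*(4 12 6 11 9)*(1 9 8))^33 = (0 5 7 6)(1 12)(4 8)(9 11)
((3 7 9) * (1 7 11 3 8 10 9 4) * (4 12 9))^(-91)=((1 7 12 9 8 10 4)(3 11))^(-91)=(12)(3 11)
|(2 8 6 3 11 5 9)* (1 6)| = |(1 6 3 11 5 9 2 8)| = 8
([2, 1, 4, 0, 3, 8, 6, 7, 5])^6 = (8)(0 4)(2 3)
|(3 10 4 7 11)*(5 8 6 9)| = 20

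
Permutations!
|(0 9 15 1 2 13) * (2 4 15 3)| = |(0 9 3 2 13)(1 4 15)| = 15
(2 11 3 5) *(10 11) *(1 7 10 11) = (1 7 10)(2 11 3 5) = [0, 7, 11, 5, 4, 2, 6, 10, 8, 9, 1, 3]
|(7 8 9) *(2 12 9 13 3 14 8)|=|(2 12 9 7)(3 14 8 13)|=4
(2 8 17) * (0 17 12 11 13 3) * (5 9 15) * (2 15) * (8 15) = (0 17 8 12 11 13 3)(2 15 5 9) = [17, 1, 15, 0, 4, 9, 6, 7, 12, 2, 10, 13, 11, 3, 14, 5, 16, 8]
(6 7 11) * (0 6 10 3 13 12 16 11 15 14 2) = (0 6 7 15 14 2)(3 13 12 16 11 10) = [6, 1, 0, 13, 4, 5, 7, 15, 8, 9, 3, 10, 16, 12, 2, 14, 11]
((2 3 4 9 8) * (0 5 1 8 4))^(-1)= (0 3 2 8 1 5)(4 9)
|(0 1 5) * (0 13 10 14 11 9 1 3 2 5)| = |(0 3 2 5 13 10 14 11 9 1)| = 10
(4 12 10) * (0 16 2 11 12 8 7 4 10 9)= (0 16 2 11 12 9)(4 8 7)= [16, 1, 11, 3, 8, 5, 6, 4, 7, 0, 10, 12, 9, 13, 14, 15, 2]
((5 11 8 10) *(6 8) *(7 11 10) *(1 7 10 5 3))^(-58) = (1 10 6 7 3 8 11) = ((1 7 11 6 8 10 3))^(-58)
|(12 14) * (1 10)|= 2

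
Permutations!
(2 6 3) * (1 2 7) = (1 2 6 3 7) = [0, 2, 6, 7, 4, 5, 3, 1]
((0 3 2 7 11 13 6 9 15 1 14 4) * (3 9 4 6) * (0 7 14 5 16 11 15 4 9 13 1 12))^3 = (0 2 9 15 13 14 4 12 3 6 7)(1 11 16 5)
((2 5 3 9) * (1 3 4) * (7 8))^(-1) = (1 4 5 2 9 3)(7 8)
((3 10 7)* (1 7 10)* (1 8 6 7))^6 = (10)(3 6)(7 8)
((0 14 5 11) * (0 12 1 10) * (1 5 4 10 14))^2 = (0 14 10 1 4)(5 12 11)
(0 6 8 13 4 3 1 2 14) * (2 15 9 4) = (0 6 8 13 2 14)(1 15 9 4 3) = [6, 15, 14, 1, 3, 5, 8, 7, 13, 4, 10, 11, 12, 2, 0, 9]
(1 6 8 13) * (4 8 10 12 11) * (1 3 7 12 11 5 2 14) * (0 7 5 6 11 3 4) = (0 7 12 6 10 3 5 2 14 1 11)(4 8 13) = [7, 11, 14, 5, 8, 2, 10, 12, 13, 9, 3, 0, 6, 4, 1]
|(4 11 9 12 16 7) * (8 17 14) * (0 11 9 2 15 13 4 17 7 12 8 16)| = |(0 11 2 15 13 4 9 8 7 17 14 16 12)| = 13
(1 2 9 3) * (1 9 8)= (1 2 8)(3 9)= [0, 2, 8, 9, 4, 5, 6, 7, 1, 3]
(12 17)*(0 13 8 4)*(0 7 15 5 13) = [0, 1, 2, 3, 7, 13, 6, 15, 4, 9, 10, 11, 17, 8, 14, 5, 16, 12] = (4 7 15 5 13 8)(12 17)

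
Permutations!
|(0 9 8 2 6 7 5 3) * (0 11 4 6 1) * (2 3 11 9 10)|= 60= |(0 10 2 1)(3 9 8)(4 6 7 5 11)|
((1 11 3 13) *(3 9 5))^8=((1 11 9 5 3 13))^8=(1 9 3)(5 13 11)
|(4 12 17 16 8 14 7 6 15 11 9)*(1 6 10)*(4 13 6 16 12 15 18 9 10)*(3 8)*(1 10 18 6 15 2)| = |(1 16 3 8 14 7 4 2)(9 13 15 11 18)(12 17)| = 40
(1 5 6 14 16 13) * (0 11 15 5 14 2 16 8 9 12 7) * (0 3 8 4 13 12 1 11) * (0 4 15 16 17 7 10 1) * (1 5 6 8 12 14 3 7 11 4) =(0 1 3 12 10 5 8 9)(2 17 11 16 14 15 6)(4 13) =[1, 3, 17, 12, 13, 8, 2, 7, 9, 0, 5, 16, 10, 4, 15, 6, 14, 11]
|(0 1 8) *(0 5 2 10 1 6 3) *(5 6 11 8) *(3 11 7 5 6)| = 10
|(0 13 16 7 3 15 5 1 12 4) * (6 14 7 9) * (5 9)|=|(0 13 16 5 1 12 4)(3 15 9 6 14 7)|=42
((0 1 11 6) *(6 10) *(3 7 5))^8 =(0 10 1 6 11)(3 5 7)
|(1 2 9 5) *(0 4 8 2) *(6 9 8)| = 6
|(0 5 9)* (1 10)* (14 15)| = 6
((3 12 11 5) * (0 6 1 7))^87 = (0 7 1 6)(3 5 11 12)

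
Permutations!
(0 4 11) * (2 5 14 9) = (0 4 11)(2 5 14 9) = [4, 1, 5, 3, 11, 14, 6, 7, 8, 2, 10, 0, 12, 13, 9]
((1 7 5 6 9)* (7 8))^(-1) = ((1 8 7 5 6 9))^(-1) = (1 9 6 5 7 8)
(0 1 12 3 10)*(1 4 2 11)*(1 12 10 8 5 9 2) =(0 4 1 10)(2 11 12 3 8 5 9) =[4, 10, 11, 8, 1, 9, 6, 7, 5, 2, 0, 12, 3]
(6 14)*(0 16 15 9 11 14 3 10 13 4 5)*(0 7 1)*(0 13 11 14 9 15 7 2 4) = (0 16 7 1 13)(2 4 5)(3 10 11 9 14 6) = [16, 13, 4, 10, 5, 2, 3, 1, 8, 14, 11, 9, 12, 0, 6, 15, 7]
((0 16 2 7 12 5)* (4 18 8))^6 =(18)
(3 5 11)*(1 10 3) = [0, 10, 2, 5, 4, 11, 6, 7, 8, 9, 3, 1] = (1 10 3 5 11)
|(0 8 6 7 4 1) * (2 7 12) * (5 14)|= 8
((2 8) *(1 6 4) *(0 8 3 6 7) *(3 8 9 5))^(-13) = (0 3 1 9 6 7 5 4)(2 8)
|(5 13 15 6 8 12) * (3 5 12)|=|(3 5 13 15 6 8)|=6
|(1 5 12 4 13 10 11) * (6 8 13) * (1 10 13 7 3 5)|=14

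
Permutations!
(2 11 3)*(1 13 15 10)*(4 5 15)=(1 13 4 5 15 10)(2 11 3)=[0, 13, 11, 2, 5, 15, 6, 7, 8, 9, 1, 3, 12, 4, 14, 10]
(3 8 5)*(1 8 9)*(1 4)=(1 8 5 3 9 4)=[0, 8, 2, 9, 1, 3, 6, 7, 5, 4]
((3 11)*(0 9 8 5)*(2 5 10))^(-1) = ((0 9 8 10 2 5)(3 11))^(-1) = (0 5 2 10 8 9)(3 11)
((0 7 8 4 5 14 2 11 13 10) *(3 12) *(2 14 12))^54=((14)(0 7 8 4 5 12 3 2 11 13 10))^54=(14)(0 10 13 11 2 3 12 5 4 8 7)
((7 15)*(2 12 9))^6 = ((2 12 9)(7 15))^6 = (15)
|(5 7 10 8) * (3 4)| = |(3 4)(5 7 10 8)| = 4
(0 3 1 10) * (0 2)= (0 3 1 10 2)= [3, 10, 0, 1, 4, 5, 6, 7, 8, 9, 2]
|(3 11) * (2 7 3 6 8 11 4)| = 12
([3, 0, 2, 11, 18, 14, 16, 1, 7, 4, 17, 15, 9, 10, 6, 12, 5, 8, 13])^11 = [8, 17, 2, 7, 15, 16, 14, 10, 13, 11, 4, 1, 3, 9, 5, 0, 6, 18, 12]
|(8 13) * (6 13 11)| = 4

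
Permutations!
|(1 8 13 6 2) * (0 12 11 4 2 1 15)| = 12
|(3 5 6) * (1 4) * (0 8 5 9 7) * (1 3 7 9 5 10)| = |(0 8 10 1 4 3 5 6 7)| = 9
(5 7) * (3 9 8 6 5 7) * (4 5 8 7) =(3 9 7 4 5)(6 8) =[0, 1, 2, 9, 5, 3, 8, 4, 6, 7]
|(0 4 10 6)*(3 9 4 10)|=|(0 10 6)(3 9 4)|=3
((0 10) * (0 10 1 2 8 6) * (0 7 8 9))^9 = (10)(0 1 2 9)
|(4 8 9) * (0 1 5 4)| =|(0 1 5 4 8 9)| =6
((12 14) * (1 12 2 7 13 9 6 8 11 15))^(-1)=((1 12 14 2 7 13 9 6 8 11 15))^(-1)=(1 15 11 8 6 9 13 7 2 14 12)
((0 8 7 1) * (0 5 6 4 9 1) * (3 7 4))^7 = (0 3 5 9 8 7 6 1 4)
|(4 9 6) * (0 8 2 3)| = 12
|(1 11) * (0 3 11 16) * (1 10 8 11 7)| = 15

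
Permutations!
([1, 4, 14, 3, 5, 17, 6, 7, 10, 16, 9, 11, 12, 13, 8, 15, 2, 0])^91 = (0 1 4 5 17)(2 14 8 10 9 16)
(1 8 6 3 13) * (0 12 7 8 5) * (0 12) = [0, 5, 2, 13, 4, 12, 3, 8, 6, 9, 10, 11, 7, 1] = (1 5 12 7 8 6 3 13)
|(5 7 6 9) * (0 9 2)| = |(0 9 5 7 6 2)| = 6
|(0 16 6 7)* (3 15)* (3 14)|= |(0 16 6 7)(3 15 14)|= 12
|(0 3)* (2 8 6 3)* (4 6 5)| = |(0 2 8 5 4 6 3)| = 7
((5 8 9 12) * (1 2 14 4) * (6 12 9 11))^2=(1 14)(2 4)(5 11 12 8 6)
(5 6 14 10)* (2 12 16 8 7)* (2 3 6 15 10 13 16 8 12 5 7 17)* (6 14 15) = (2 5 6 15 10 7 3 14 13 16 12 8 17) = [0, 1, 5, 14, 4, 6, 15, 3, 17, 9, 7, 11, 8, 16, 13, 10, 12, 2]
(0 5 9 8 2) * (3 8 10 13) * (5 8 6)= [8, 1, 0, 6, 4, 9, 5, 7, 2, 10, 13, 11, 12, 3]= (0 8 2)(3 6 5 9 10 13)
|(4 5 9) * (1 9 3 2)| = 6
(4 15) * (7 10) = (4 15)(7 10) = [0, 1, 2, 3, 15, 5, 6, 10, 8, 9, 7, 11, 12, 13, 14, 4]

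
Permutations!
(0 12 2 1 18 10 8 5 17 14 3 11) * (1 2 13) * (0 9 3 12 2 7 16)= (0 2 7 16)(1 18 10 8 5 17 14 12 13)(3 11 9)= [2, 18, 7, 11, 4, 17, 6, 16, 5, 3, 8, 9, 13, 1, 12, 15, 0, 14, 10]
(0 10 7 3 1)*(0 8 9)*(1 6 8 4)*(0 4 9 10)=(1 9 4)(3 6 8 10 7)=[0, 9, 2, 6, 1, 5, 8, 3, 10, 4, 7]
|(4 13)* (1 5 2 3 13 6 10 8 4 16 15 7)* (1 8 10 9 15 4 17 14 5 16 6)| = 33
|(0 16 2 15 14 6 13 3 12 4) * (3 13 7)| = |(0 16 2 15 14 6 7 3 12 4)| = 10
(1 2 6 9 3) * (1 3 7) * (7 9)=(9)(1 2 6 7)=[0, 2, 6, 3, 4, 5, 7, 1, 8, 9]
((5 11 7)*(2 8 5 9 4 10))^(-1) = (2 10 4 9 7 11 5 8)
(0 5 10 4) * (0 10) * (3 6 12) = (0 5)(3 6 12)(4 10) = [5, 1, 2, 6, 10, 0, 12, 7, 8, 9, 4, 11, 3]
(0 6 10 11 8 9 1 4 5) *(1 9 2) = (0 6 10 11 8 2 1 4 5) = [6, 4, 1, 3, 5, 0, 10, 7, 2, 9, 11, 8]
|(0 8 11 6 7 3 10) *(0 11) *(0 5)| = 15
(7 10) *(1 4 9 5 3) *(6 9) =[0, 4, 2, 1, 6, 3, 9, 10, 8, 5, 7] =(1 4 6 9 5 3)(7 10)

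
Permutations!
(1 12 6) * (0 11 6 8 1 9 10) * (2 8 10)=[11, 12, 8, 3, 4, 5, 9, 7, 1, 2, 0, 6, 10]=(0 11 6 9 2 8 1 12 10)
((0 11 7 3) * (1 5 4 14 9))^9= (0 11 7 3)(1 9 14 4 5)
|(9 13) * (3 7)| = |(3 7)(9 13)| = 2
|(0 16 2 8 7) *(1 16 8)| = |(0 8 7)(1 16 2)| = 3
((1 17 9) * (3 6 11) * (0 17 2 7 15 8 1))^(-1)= (0 9 17)(1 8 15 7 2)(3 11 6)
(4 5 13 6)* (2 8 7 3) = (2 8 7 3)(4 5 13 6) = [0, 1, 8, 2, 5, 13, 4, 3, 7, 9, 10, 11, 12, 6]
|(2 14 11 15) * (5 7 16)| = |(2 14 11 15)(5 7 16)| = 12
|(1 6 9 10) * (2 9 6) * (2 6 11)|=|(1 6 11 2 9 10)|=6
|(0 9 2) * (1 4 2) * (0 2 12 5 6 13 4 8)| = 20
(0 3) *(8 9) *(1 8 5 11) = (0 3)(1 8 9 5 11) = [3, 8, 2, 0, 4, 11, 6, 7, 9, 5, 10, 1]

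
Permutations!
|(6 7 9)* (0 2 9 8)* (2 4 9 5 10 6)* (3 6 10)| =9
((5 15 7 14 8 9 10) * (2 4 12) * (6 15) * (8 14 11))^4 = ((2 4 12)(5 6 15 7 11 8 9 10))^4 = (2 4 12)(5 11)(6 8)(7 10)(9 15)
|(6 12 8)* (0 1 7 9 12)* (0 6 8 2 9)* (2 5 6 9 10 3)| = |(0 1 7)(2 10 3)(5 6 9 12)| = 12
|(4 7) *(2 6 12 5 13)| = |(2 6 12 5 13)(4 7)| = 10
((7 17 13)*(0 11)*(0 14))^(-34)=(0 14 11)(7 13 17)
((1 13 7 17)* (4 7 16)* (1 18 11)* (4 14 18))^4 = (1 18 16)(4 7 17)(11 14 13)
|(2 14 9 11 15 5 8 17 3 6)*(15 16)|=11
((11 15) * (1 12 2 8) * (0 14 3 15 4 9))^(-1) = (0 9 4 11 15 3 14)(1 8 2 12) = ((0 14 3 15 11 4 9)(1 12 2 8))^(-1)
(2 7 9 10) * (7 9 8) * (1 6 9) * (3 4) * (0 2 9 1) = (0 2)(1 6)(3 4)(7 8)(9 10) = [2, 6, 0, 4, 3, 5, 1, 8, 7, 10, 9]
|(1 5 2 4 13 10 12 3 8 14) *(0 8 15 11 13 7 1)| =|(0 8 14)(1 5 2 4 7)(3 15 11 13 10 12)| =30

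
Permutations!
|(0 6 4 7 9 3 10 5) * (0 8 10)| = |(0 6 4 7 9 3)(5 8 10)| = 6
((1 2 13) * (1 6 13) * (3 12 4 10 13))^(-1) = ((1 2)(3 12 4 10 13 6))^(-1) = (1 2)(3 6 13 10 4 12)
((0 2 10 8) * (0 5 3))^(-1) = (0 3 5 8 10 2)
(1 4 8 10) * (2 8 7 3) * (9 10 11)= (1 4 7 3 2 8 11 9 10)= [0, 4, 8, 2, 7, 5, 6, 3, 11, 10, 1, 9]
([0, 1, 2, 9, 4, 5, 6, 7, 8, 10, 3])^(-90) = [0, 1, 2, 3, 4, 5, 6, 7, 8, 9, 10]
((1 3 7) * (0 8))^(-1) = (0 8)(1 7 3)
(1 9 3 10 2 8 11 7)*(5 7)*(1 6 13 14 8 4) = (1 9 3 10 2 4)(5 7 6 13 14 8 11) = [0, 9, 4, 10, 1, 7, 13, 6, 11, 3, 2, 5, 12, 14, 8]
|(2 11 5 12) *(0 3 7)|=12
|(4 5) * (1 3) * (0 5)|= |(0 5 4)(1 3)|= 6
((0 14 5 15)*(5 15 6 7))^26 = (0 15 14)(5 7 6)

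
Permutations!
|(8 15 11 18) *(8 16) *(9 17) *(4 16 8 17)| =|(4 16 17 9)(8 15 11 18)| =4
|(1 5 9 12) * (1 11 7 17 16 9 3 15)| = 12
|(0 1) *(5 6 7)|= |(0 1)(5 6 7)|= 6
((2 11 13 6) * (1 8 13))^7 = ((1 8 13 6 2 11))^7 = (1 8 13 6 2 11)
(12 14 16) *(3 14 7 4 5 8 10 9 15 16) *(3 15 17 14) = [0, 1, 2, 3, 5, 8, 6, 4, 10, 17, 9, 11, 7, 13, 15, 16, 12, 14] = (4 5 8 10 9 17 14 15 16 12 7)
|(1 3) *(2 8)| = 2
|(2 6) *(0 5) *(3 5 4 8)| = |(0 4 8 3 5)(2 6)| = 10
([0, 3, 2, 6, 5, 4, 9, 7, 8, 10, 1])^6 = [0, 3, 2, 6, 4, 5, 9, 7, 8, 10, 1]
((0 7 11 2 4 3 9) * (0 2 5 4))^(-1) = (0 2 9 3 4 5 11 7)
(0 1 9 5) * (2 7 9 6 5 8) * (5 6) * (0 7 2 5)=(0 1)(5 7 9 8)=[1, 0, 2, 3, 4, 7, 6, 9, 5, 8]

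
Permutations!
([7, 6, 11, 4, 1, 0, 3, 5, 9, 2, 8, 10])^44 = [5, 1, 9, 3, 4, 7, 6, 0, 10, 8, 11, 2]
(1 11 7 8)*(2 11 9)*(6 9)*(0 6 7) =(0 6 9 2 11)(1 7 8) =[6, 7, 11, 3, 4, 5, 9, 8, 1, 2, 10, 0]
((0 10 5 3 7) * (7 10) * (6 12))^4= ((0 7)(3 10 5)(6 12))^4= (12)(3 10 5)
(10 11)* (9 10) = (9 10 11) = [0, 1, 2, 3, 4, 5, 6, 7, 8, 10, 11, 9]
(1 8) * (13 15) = (1 8)(13 15) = [0, 8, 2, 3, 4, 5, 6, 7, 1, 9, 10, 11, 12, 15, 14, 13]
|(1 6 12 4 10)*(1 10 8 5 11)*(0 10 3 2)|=28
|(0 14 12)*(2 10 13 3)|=12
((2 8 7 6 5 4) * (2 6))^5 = ((2 8 7)(4 6 5))^5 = (2 7 8)(4 5 6)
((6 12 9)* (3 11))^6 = (12)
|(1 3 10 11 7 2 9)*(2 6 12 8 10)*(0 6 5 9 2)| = |(0 6 12 8 10 11 7 5 9 1 3)| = 11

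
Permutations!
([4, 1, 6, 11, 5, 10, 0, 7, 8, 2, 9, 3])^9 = [5, 1, 0, 11, 10, 9, 4, 7, 8, 6, 2, 3]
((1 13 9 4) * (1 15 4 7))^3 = ((1 13 9 7)(4 15))^3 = (1 7 9 13)(4 15)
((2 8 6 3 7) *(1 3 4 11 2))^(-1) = (1 7 3)(2 11 4 6 8)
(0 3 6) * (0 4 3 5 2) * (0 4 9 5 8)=(0 8)(2 4 3 6 9 5)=[8, 1, 4, 6, 3, 2, 9, 7, 0, 5]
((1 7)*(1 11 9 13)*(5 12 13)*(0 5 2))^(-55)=((0 5 12 13 1 7 11 9 2))^(-55)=(0 2 9 11 7 1 13 12 5)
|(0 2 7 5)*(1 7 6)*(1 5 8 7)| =|(0 2 6 5)(7 8)| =4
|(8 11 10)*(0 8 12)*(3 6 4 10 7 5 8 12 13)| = 20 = |(0 12)(3 6 4 10 13)(5 8 11 7)|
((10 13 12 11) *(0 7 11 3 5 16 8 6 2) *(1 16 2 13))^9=(0 12 16 7 3 8 11 5 6 10 2 13 1)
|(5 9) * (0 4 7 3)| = |(0 4 7 3)(5 9)| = 4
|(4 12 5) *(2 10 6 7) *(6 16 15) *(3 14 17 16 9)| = 30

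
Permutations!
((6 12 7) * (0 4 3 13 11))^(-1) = ((0 4 3 13 11)(6 12 7))^(-1) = (0 11 13 3 4)(6 7 12)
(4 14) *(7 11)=[0, 1, 2, 3, 14, 5, 6, 11, 8, 9, 10, 7, 12, 13, 4]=(4 14)(7 11)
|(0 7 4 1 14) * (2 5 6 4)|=8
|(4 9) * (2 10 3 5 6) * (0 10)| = 6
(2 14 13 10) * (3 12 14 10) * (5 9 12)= (2 10)(3 5 9 12 14 13)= [0, 1, 10, 5, 4, 9, 6, 7, 8, 12, 2, 11, 14, 3, 13]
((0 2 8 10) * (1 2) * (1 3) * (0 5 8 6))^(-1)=(0 6 2 1 3)(5 10 8)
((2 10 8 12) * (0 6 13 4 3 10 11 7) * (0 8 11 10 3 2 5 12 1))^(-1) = (0 1 8 7 11 10 2 4 13 6)(5 12)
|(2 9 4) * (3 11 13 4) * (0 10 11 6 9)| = 6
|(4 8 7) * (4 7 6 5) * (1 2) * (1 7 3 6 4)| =|(1 2 7 3 6 5)(4 8)| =6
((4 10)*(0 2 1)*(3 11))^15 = ((0 2 1)(3 11)(4 10))^15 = (3 11)(4 10)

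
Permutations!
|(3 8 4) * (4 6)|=4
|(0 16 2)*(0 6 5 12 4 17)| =8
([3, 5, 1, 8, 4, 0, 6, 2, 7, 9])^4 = [2, 8, 3, 1, 4, 7, 6, 0, 5, 9]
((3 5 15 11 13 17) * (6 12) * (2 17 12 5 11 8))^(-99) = ((2 17 3 11 13 12 6 5 15 8))^(-99) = (2 17 3 11 13 12 6 5 15 8)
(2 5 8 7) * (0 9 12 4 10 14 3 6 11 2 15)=(0 9 12 4 10 14 3 6 11 2 5 8 7 15)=[9, 1, 5, 6, 10, 8, 11, 15, 7, 12, 14, 2, 4, 13, 3, 0]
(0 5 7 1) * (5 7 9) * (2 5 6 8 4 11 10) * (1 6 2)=(0 7 6 8 4 11 10 1)(2 5 9)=[7, 0, 5, 3, 11, 9, 8, 6, 4, 2, 1, 10]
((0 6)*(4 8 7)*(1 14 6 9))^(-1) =((0 9 1 14 6)(4 8 7))^(-1) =(0 6 14 1 9)(4 7 8)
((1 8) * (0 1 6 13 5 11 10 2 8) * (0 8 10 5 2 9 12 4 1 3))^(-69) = ((0 3)(1 8 6 13 2 10 9 12 4)(5 11))^(-69) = (0 3)(1 13 9)(2 12 8)(4 6 10)(5 11)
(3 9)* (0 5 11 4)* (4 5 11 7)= (0 11 5 7 4)(3 9)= [11, 1, 2, 9, 0, 7, 6, 4, 8, 3, 10, 5]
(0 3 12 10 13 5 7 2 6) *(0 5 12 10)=[3, 1, 6, 10, 4, 7, 5, 2, 8, 9, 13, 11, 0, 12]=(0 3 10 13 12)(2 6 5 7)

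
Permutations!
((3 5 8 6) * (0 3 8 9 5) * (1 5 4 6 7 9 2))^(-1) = ((0 3)(1 5 2)(4 6 8 7 9))^(-1) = (0 3)(1 2 5)(4 9 7 8 6)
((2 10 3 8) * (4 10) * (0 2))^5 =(0 8 3 10 4 2)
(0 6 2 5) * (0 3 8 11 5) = (0 6 2)(3 8 11 5) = [6, 1, 0, 8, 4, 3, 2, 7, 11, 9, 10, 5]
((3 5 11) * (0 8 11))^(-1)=((0 8 11 3 5))^(-1)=(0 5 3 11 8)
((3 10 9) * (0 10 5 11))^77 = ((0 10 9 3 5 11))^77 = (0 11 5 3 9 10)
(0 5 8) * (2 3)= [5, 1, 3, 2, 4, 8, 6, 7, 0]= (0 5 8)(2 3)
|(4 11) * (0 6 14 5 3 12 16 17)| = |(0 6 14 5 3 12 16 17)(4 11)| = 8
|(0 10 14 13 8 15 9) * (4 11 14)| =9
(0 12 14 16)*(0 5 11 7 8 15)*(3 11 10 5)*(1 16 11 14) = (0 12 1 16 3 14 11 7 8 15)(5 10) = [12, 16, 2, 14, 4, 10, 6, 8, 15, 9, 5, 7, 1, 13, 11, 0, 3]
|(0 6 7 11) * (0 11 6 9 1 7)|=|(11)(0 9 1 7 6)|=5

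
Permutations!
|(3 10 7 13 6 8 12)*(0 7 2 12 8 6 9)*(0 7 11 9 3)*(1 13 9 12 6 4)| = 42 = |(0 11 12)(1 13 3 10 2 6 4)(7 9)|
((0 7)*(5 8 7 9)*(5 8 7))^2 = ((0 9 8 5 7))^2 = (0 8 7 9 5)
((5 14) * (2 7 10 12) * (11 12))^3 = (2 11 7 12 10)(5 14)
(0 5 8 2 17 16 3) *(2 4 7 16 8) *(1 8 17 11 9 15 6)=(17)(0 5 2 11 9 15 6 1 8 4 7 16 3)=[5, 8, 11, 0, 7, 2, 1, 16, 4, 15, 10, 9, 12, 13, 14, 6, 3, 17]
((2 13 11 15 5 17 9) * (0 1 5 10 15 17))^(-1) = ((0 1 5)(2 13 11 17 9)(10 15))^(-1) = (0 5 1)(2 9 17 11 13)(10 15)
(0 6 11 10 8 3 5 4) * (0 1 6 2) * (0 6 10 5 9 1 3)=(0 2 6 11 5 4 3 9 1 10 8)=[2, 10, 6, 9, 3, 4, 11, 7, 0, 1, 8, 5]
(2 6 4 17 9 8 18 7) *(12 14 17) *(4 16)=(2 6 16 4 12 14 17 9 8 18 7)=[0, 1, 6, 3, 12, 5, 16, 2, 18, 8, 10, 11, 14, 13, 17, 15, 4, 9, 7]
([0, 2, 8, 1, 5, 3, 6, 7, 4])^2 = (1 8 5)(2 4 3)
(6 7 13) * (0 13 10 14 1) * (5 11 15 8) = (0 13 6 7 10 14 1)(5 11 15 8) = [13, 0, 2, 3, 4, 11, 7, 10, 5, 9, 14, 15, 12, 6, 1, 8]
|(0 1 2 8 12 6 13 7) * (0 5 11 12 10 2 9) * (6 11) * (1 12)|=|(0 12 11 1 9)(2 8 10)(5 6 13 7)|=60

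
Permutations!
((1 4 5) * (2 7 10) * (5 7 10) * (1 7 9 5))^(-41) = ((1 4 9 5 7)(2 10))^(-41) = (1 7 5 9 4)(2 10)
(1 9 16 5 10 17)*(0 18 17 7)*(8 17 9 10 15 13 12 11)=(0 18 9 16 5 15 13 12 11 8 17 1 10 7)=[18, 10, 2, 3, 4, 15, 6, 0, 17, 16, 7, 8, 11, 12, 14, 13, 5, 1, 9]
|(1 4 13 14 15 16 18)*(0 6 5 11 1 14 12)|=|(0 6 5 11 1 4 13 12)(14 15 16 18)|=8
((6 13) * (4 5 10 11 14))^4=((4 5 10 11 14)(6 13))^4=(4 14 11 10 5)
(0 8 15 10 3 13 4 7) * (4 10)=[8, 1, 2, 13, 7, 5, 6, 0, 15, 9, 3, 11, 12, 10, 14, 4]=(0 8 15 4 7)(3 13 10)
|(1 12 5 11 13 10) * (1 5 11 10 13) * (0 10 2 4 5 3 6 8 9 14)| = |(0 10 3 6 8 9 14)(1 12 11)(2 4 5)| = 21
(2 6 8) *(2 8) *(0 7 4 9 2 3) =[7, 1, 6, 0, 9, 5, 3, 4, 8, 2] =(0 7 4 9 2 6 3)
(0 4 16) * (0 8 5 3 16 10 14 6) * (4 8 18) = (0 8 5 3 16 18 4 10 14 6) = [8, 1, 2, 16, 10, 3, 0, 7, 5, 9, 14, 11, 12, 13, 6, 15, 18, 17, 4]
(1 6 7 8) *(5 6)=(1 5 6 7 8)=[0, 5, 2, 3, 4, 6, 7, 8, 1]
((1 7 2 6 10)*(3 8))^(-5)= ((1 7 2 6 10)(3 8))^(-5)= (10)(3 8)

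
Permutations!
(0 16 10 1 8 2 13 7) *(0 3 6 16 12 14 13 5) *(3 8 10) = (0 12 14 13 7 8 2 5)(1 10)(3 6 16) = [12, 10, 5, 6, 4, 0, 16, 8, 2, 9, 1, 11, 14, 7, 13, 15, 3]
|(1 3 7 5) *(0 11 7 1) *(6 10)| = |(0 11 7 5)(1 3)(6 10)| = 4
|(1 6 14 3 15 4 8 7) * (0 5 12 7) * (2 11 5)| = 13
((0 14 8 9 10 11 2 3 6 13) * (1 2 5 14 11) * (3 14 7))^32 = (0 3 11 6 5 13 7)(1 14 9)(2 8 10) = ((0 11 5 7 3 6 13)(1 2 14 8 9 10))^32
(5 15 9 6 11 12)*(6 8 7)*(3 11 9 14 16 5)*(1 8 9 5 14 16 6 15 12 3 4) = [0, 8, 2, 11, 1, 12, 5, 15, 7, 9, 10, 3, 4, 13, 6, 16, 14] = (1 8 7 15 16 14 6 5 12 4)(3 11)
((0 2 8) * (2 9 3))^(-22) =((0 9 3 2 8))^(-22) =(0 2 9 8 3)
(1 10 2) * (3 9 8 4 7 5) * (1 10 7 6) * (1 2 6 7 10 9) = (1 10 6 2 9 8 4 7 5 3) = [0, 10, 9, 1, 7, 3, 2, 5, 4, 8, 6]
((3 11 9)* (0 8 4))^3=((0 8 4)(3 11 9))^3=(11)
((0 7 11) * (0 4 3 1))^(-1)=(0 1 3 4 11 7)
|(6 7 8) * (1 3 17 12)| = |(1 3 17 12)(6 7 8)| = 12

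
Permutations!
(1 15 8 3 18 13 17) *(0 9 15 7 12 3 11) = [9, 7, 2, 18, 4, 5, 6, 12, 11, 15, 10, 0, 3, 17, 14, 8, 16, 1, 13] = (0 9 15 8 11)(1 7 12 3 18 13 17)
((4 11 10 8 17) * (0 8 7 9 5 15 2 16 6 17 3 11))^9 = ((0 8 3 11 10 7 9 5 15 2 16 6 17 4))^9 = (0 2 10 4 15 11 17 5 3 6 9 8 16 7)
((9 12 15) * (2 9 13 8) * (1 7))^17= (1 7)(2 8 13 15 12 9)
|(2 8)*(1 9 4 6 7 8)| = |(1 9 4 6 7 8 2)| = 7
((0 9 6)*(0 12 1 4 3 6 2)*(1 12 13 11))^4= ((0 9 2)(1 4 3 6 13 11))^4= (0 9 2)(1 13 3)(4 11 6)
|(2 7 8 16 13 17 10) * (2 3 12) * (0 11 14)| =9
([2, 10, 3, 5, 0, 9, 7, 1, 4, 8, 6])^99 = [2, 7, 3, 5, 0, 9, 10, 6, 4, 8, 1]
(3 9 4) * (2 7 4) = (2 7 4 3 9) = [0, 1, 7, 9, 3, 5, 6, 4, 8, 2]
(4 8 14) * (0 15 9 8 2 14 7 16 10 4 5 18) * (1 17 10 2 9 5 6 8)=(0 15 5 18)(1 17 10 4 9)(2 14 6 8 7 16)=[15, 17, 14, 3, 9, 18, 8, 16, 7, 1, 4, 11, 12, 13, 6, 5, 2, 10, 0]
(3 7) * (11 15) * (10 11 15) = (15)(3 7)(10 11) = [0, 1, 2, 7, 4, 5, 6, 3, 8, 9, 11, 10, 12, 13, 14, 15]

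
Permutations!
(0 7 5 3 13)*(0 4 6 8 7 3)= (0 3 13 4 6 8 7 5)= [3, 1, 2, 13, 6, 0, 8, 5, 7, 9, 10, 11, 12, 4]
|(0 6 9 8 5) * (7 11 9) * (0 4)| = 8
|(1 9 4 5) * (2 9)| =|(1 2 9 4 5)| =5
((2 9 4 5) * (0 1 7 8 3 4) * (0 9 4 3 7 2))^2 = ((9)(0 1 2 4 5)(7 8))^2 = (9)(0 2 5 1 4)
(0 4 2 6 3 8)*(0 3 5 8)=(0 4 2 6 5 8 3)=[4, 1, 6, 0, 2, 8, 5, 7, 3]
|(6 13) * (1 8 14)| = |(1 8 14)(6 13)| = 6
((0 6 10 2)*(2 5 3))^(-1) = ((0 6 10 5 3 2))^(-1) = (0 2 3 5 10 6)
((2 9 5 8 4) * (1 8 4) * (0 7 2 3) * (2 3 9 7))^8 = ((0 2 7 3)(1 8)(4 9 5))^8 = (4 5 9)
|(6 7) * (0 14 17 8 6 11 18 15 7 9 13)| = 28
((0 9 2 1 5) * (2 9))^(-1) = ((9)(0 2 1 5))^(-1) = (9)(0 5 1 2)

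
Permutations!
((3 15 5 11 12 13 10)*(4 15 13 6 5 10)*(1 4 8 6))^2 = (1 15 3 8 5 12 4 10 13 6 11)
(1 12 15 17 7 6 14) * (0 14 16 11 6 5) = [14, 12, 2, 3, 4, 0, 16, 5, 8, 9, 10, 6, 15, 13, 1, 17, 11, 7] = (0 14 1 12 15 17 7 5)(6 16 11)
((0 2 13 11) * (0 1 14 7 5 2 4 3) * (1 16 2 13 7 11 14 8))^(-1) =(0 3 4)(1 8)(2 16 11 14 13 5 7) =((0 4 3)(1 8)(2 7 5 13 14 11 16))^(-1)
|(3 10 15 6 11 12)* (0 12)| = |(0 12 3 10 15 6 11)| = 7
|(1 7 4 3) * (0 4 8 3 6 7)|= 7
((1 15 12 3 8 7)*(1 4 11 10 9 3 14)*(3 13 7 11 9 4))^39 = (1 14 12 15)(3 7 13 9 4 10 11 8)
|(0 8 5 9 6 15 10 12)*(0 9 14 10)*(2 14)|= 10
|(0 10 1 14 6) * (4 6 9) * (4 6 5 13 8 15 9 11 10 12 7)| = 20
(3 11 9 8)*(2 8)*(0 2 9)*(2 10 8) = (0 10 8 3 11) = [10, 1, 2, 11, 4, 5, 6, 7, 3, 9, 8, 0]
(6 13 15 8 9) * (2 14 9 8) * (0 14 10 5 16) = (0 14 9 6 13 15 2 10 5 16) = [14, 1, 10, 3, 4, 16, 13, 7, 8, 6, 5, 11, 12, 15, 9, 2, 0]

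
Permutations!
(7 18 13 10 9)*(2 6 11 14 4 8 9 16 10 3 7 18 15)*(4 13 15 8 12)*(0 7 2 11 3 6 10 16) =(0 7 8 9 18 15 11 14 13 6 3 2 10)(4 12) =[7, 1, 10, 2, 12, 5, 3, 8, 9, 18, 0, 14, 4, 6, 13, 11, 16, 17, 15]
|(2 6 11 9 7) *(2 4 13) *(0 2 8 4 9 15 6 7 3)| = 15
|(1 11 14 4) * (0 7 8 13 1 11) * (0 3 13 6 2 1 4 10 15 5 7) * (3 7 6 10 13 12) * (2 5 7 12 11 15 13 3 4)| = |(1 12 4 15 7 8 10 13 2)(3 11 14)(5 6)| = 18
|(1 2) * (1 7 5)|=4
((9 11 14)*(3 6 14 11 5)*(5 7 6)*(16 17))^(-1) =(3 5)(6 7 9 14)(16 17)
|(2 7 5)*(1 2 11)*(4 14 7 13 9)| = 9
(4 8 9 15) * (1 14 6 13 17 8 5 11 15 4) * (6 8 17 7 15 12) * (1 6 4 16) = (17)(1 14 8 9 16)(4 5 11 12)(6 13 7 15) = [0, 14, 2, 3, 5, 11, 13, 15, 9, 16, 10, 12, 4, 7, 8, 6, 1, 17]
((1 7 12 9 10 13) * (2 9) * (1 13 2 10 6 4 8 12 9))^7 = ((13)(1 7 9 6 4 8 12 10 2))^7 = (13)(1 10 8 6 7 2 12 4 9)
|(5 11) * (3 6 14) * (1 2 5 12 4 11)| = 3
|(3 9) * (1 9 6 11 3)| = |(1 9)(3 6 11)| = 6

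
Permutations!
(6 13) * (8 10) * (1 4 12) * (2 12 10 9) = (1 4 10 8 9 2 12)(6 13) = [0, 4, 12, 3, 10, 5, 13, 7, 9, 2, 8, 11, 1, 6]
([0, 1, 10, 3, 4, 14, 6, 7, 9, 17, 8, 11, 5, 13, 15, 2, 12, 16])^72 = [0, 1, 8, 3, 4, 15, 6, 7, 17, 16, 9, 11, 14, 13, 2, 10, 5, 12]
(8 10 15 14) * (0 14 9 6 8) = [14, 1, 2, 3, 4, 5, 8, 7, 10, 6, 15, 11, 12, 13, 0, 9] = (0 14)(6 8 10 15 9)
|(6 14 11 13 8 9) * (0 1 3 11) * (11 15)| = 10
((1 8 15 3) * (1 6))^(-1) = (1 6 3 15 8)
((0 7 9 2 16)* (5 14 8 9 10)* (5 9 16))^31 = ((0 7 10 9 2 5 14 8 16))^31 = (0 2 16 9 8 10 14 7 5)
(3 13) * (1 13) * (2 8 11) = [0, 13, 8, 1, 4, 5, 6, 7, 11, 9, 10, 2, 12, 3] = (1 13 3)(2 8 11)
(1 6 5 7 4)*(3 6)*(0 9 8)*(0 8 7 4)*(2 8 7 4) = (0 9 4 1 3 6 5 2 8 7) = [9, 3, 8, 6, 1, 2, 5, 0, 7, 4]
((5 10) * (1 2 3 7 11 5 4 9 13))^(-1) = (1 13 9 4 10 5 11 7 3 2)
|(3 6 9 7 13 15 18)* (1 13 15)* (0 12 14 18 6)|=|(0 12 14 18 3)(1 13)(6 9 7 15)|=20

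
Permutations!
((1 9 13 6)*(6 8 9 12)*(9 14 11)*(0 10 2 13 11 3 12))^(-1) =(0 1 6 12 3 14 8 13 2 10)(9 11)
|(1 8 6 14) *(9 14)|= 5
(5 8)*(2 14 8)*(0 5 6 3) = (0 5 2 14 8 6 3) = [5, 1, 14, 0, 4, 2, 3, 7, 6, 9, 10, 11, 12, 13, 8]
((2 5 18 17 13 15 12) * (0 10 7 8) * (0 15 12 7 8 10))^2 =((2 5 18 17 13 12)(7 10 8 15))^2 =(2 18 13)(5 17 12)(7 8)(10 15)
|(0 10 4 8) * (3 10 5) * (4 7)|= |(0 5 3 10 7 4 8)|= 7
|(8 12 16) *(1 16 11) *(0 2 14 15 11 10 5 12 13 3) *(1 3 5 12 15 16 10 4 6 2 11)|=12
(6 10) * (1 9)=(1 9)(6 10)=[0, 9, 2, 3, 4, 5, 10, 7, 8, 1, 6]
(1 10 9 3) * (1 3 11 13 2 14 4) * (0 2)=(0 2 14 4 1 10 9 11 13)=[2, 10, 14, 3, 1, 5, 6, 7, 8, 11, 9, 13, 12, 0, 4]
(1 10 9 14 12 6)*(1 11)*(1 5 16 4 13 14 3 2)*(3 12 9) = [0, 10, 1, 2, 13, 16, 11, 7, 8, 12, 3, 5, 6, 14, 9, 15, 4] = (1 10 3 2)(4 13 14 9 12 6 11 5 16)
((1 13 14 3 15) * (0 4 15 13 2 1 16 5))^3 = (0 16 4 5 15)(1 2)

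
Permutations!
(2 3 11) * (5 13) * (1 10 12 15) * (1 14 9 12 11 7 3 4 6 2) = (1 10 11)(2 4 6)(3 7)(5 13)(9 12 15 14) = [0, 10, 4, 7, 6, 13, 2, 3, 8, 12, 11, 1, 15, 5, 9, 14]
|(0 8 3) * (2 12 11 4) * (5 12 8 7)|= |(0 7 5 12 11 4 2 8 3)|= 9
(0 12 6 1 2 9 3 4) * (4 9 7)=(0 12 6 1 2 7 4)(3 9)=[12, 2, 7, 9, 0, 5, 1, 4, 8, 3, 10, 11, 6]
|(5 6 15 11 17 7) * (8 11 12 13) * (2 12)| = |(2 12 13 8 11 17 7 5 6 15)| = 10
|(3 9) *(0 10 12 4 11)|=10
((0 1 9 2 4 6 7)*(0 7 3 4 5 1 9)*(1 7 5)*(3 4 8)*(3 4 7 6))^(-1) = ((0 9 2 1)(3 8 4)(5 6 7))^(-1) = (0 1 2 9)(3 4 8)(5 7 6)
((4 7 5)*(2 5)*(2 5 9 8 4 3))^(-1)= (2 3 5 7 4 8 9)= ((2 9 8 4 7 5 3))^(-1)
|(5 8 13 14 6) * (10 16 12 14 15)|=9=|(5 8 13 15 10 16 12 14 6)|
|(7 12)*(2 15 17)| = |(2 15 17)(7 12)| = 6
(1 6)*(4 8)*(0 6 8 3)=(0 6 1 8 4 3)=[6, 8, 2, 0, 3, 5, 1, 7, 4]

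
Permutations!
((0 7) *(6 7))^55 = (0 6 7)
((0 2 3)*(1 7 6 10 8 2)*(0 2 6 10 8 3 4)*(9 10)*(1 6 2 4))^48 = (0 3 9 1 8)(2 6 4 10 7)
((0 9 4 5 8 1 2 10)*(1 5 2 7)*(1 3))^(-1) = (0 10 2 4 9)(1 3 7)(5 8)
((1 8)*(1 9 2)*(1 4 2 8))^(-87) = (2 4)(8 9)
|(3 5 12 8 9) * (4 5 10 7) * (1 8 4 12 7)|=20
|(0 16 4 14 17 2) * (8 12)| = 6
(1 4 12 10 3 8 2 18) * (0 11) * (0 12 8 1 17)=(0 11 12 10 3 1 4 8 2 18 17)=[11, 4, 18, 1, 8, 5, 6, 7, 2, 9, 3, 12, 10, 13, 14, 15, 16, 0, 17]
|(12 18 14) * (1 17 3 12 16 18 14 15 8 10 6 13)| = 12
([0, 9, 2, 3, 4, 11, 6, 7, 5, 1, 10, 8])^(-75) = [0, 9, 2, 3, 4, 5, 6, 7, 8, 1, 10, 11]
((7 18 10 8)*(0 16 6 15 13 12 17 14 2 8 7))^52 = (0 6 13 17 2)(7 18 10)(8 16 15 12 14)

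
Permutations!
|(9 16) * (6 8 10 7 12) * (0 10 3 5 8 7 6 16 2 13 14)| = 30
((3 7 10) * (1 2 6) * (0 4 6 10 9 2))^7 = (0 1 6 4)(2 3 9 10 7)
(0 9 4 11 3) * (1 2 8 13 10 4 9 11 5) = (0 11 3)(1 2 8 13 10 4 5) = [11, 2, 8, 0, 5, 1, 6, 7, 13, 9, 4, 3, 12, 10]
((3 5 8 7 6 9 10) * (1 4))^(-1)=(1 4)(3 10 9 6 7 8 5)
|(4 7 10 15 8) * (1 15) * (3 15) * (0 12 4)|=|(0 12 4 7 10 1 3 15 8)|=9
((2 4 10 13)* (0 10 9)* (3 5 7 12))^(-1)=((0 10 13 2 4 9)(3 5 7 12))^(-1)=(0 9 4 2 13 10)(3 12 7 5)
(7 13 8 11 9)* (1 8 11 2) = [0, 8, 1, 3, 4, 5, 6, 13, 2, 7, 10, 9, 12, 11] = (1 8 2)(7 13 11 9)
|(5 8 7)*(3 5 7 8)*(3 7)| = 3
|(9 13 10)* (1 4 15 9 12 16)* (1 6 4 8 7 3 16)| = 12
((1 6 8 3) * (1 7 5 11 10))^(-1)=(1 10 11 5 7 3 8 6)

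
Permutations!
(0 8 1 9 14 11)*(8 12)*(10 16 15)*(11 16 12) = (0 11)(1 9 14 16 15 10 12 8) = [11, 9, 2, 3, 4, 5, 6, 7, 1, 14, 12, 0, 8, 13, 16, 10, 15]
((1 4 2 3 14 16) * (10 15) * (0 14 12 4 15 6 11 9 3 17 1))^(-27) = ((0 14 16)(1 15 10 6 11 9 3 12 4 2 17))^(-27) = (1 3 15 12 10 4 6 2 11 17 9)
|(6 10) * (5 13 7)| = |(5 13 7)(6 10)| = 6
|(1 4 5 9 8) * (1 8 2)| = 5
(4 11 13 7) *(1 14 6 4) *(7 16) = (1 14 6 4 11 13 16 7) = [0, 14, 2, 3, 11, 5, 4, 1, 8, 9, 10, 13, 12, 16, 6, 15, 7]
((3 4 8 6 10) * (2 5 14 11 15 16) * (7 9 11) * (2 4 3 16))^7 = ((2 5 14 7 9 11 15)(4 8 6 10 16))^7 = (4 6 16 8 10)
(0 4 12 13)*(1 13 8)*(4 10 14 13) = (0 10 14 13)(1 4 12 8) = [10, 4, 2, 3, 12, 5, 6, 7, 1, 9, 14, 11, 8, 0, 13]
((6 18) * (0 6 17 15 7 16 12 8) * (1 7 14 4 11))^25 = (0 8 12 16 7 1 11 4 14 15 17 18 6)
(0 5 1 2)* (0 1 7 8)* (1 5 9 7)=(0 9 7 8)(1 2 5)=[9, 2, 5, 3, 4, 1, 6, 8, 0, 7]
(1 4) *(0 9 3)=(0 9 3)(1 4)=[9, 4, 2, 0, 1, 5, 6, 7, 8, 3]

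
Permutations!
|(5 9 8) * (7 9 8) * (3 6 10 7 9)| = 4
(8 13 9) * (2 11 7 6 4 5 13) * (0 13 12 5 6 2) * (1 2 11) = (0 13 9 8)(1 2)(4 6)(5 12)(7 11) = [13, 2, 1, 3, 6, 12, 4, 11, 0, 8, 10, 7, 5, 9]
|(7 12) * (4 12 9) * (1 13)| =|(1 13)(4 12 7 9)| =4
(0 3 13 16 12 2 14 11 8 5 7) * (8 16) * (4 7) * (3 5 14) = [5, 1, 3, 13, 7, 4, 6, 0, 14, 9, 10, 16, 2, 8, 11, 15, 12] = (0 5 4 7)(2 3 13 8 14 11 16 12)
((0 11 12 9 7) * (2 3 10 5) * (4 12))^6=(12)(2 10)(3 5)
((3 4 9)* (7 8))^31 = (3 4 9)(7 8)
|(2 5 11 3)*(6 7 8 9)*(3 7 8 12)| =|(2 5 11 7 12 3)(6 8 9)| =6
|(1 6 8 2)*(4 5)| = |(1 6 8 2)(4 5)| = 4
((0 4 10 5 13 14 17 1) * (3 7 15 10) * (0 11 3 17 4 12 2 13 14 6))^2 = ((0 12 2 13 6)(1 11 3 7 15 10 5 14 4 17))^2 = (0 2 6 12 13)(1 3 15 5 4)(7 10 14 17 11)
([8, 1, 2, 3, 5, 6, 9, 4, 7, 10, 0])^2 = [7, 1, 2, 3, 6, 9, 10, 5, 4, 0, 8]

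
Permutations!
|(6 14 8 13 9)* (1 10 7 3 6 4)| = |(1 10 7 3 6 14 8 13 9 4)| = 10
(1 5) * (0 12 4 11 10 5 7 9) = (0 12 4 11 10 5 1 7 9) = [12, 7, 2, 3, 11, 1, 6, 9, 8, 0, 5, 10, 4]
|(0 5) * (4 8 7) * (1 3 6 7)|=6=|(0 5)(1 3 6 7 4 8)|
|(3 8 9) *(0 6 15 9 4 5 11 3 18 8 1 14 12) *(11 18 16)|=20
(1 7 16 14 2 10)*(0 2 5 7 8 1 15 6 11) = (0 2 10 15 6 11)(1 8)(5 7 16 14) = [2, 8, 10, 3, 4, 7, 11, 16, 1, 9, 15, 0, 12, 13, 5, 6, 14]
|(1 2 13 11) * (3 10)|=|(1 2 13 11)(3 10)|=4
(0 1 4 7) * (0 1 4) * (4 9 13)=(0 9 13 4 7 1)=[9, 0, 2, 3, 7, 5, 6, 1, 8, 13, 10, 11, 12, 4]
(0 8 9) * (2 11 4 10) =(0 8 9)(2 11 4 10) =[8, 1, 11, 3, 10, 5, 6, 7, 9, 0, 2, 4]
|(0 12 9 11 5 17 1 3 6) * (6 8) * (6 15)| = |(0 12 9 11 5 17 1 3 8 15 6)| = 11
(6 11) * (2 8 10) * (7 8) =(2 7 8 10)(6 11) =[0, 1, 7, 3, 4, 5, 11, 8, 10, 9, 2, 6]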